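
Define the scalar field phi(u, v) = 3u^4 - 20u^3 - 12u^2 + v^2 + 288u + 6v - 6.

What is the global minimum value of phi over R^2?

-431

phi(u,v) separates as P(u) + Q(v) − 6, so its minimum is min P + min Q − 6.
P'(u) = 12(u - 4)(u - 3)(u + 2) vanishes at u ∈ {-2, 3, 4}; Q'(v) = 2v + 6 vanishes at v ∈ {-3}.
Local minima of P (where P''>0): P(-2)=-416, P(4)=448. Local minima of Q: Q(-3)=-9.
So the global minimum of phi is P(-2) + Q(-3) − 6 = -416 − 9 − 6 = -431, attained at (-2, -3).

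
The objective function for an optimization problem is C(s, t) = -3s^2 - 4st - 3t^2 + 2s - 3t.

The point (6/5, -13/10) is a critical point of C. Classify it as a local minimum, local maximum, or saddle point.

The Hessian of C is constant: H = [[-6, -4], [-4, -6]].
det(H) = (-6)·(-6) − (-4)² = 20.
det(H) > 0 and tr(H) = -12 < 0, so H is negative definite and the point is a local maximum.

local maximum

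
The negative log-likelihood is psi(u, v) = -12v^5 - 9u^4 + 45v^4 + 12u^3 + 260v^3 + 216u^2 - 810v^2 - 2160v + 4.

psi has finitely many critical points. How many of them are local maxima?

4

psi separates as a function of u plus a function of v, so ∇psi=0 decouples.
∂psi/∂u = -36u(u - 4)(u + 3) = 0 at u ∈ {-3, 0, 4}; ∂psi/∂v = -60(v - 4)(v - 3)(v + 1)(v + 3) = 0 at v ∈ {-3, -1, 3, 4}.
The Hessian is diagonal: diag(psi_uu, psi_vv). Second derivatives: psi_uu(-3)=-756, psi_uu(0)=432, psi_uu(4)=-1008; psi_vv(-3)=5040, psi_vv(-1)=-2400, psi_vv(3)=1440, psi_vv(4)=-2100.
Local maxima occur where both diagonal entries negative: (-3, -1), (-3, 4), (4, -1), (4, 4). Count: 4.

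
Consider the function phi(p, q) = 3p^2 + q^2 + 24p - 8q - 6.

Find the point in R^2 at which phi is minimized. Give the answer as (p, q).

phi(p,q) separates as A(p) + B(q) − 6, so its minimum is min A + min B − 6.
A'(p) = 6p + 24 vanishes at p ∈ {-4}; B'(q) = 2q - 8 vanishes at q ∈ {4}.
Local minima of A (where A''>0): A(-4)=-48. Local minima of B: B(4)=-16.
So the global minimum of phi is A(-4) + B(4) − 6 = -48 − 16 − 6 = -70, attained at (-4, 4).

(-4, 4)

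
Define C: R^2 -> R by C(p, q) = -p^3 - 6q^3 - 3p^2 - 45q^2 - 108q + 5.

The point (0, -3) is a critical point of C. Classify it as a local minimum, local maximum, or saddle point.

The mixed partial ∂²C/∂p∂q is 0, so the Hessian at any point is diag(C_pp, C_qq) = diag(-6(p + 1), -18(2q + 5)).
At (0, -3): H = diag(-6, 18).
The eigenvalues have opposite signs, so H is indefinite: a saddle point.

saddle point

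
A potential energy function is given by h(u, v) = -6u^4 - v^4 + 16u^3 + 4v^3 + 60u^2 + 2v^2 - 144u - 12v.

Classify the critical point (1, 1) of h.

local minimum

The mixed partial ∂²h/∂u∂v is 0, so the Hessian at any point is diag(h_uu, h_vv) = diag(24(-3u^2 + 4u + 5), 4(-3v^2 + 6v + 1)).
At (1, 1): H = diag(144, 16).
Both eigenvalues are positive, so H is positive definite: a local minimum.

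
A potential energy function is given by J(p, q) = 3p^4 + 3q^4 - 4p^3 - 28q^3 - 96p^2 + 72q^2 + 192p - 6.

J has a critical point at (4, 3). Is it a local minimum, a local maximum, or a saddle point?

The mixed partial ∂²J/∂p∂q is 0, so the Hessian at any point is diag(J_pp, J_qq) = diag(12(3p^2 - 2p - 16), 12(3q^2 - 14q + 12)).
At (4, 3): H = diag(288, -36).
The eigenvalues have opposite signs, so H is indefinite: a saddle point.

saddle point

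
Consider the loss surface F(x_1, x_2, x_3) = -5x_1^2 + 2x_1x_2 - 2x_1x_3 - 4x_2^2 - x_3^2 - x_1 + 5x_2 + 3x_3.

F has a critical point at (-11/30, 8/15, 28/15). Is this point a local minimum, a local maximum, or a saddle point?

local maximum

The Hessian is constant: H = [[-10, 2, -2], [2, -8, 0], [-2, 0, -2]].
Leading principal minors: Δ₁ = -10, Δ₂ = 76, Δ₃ = -120.
The minors alternate sign starting negative (−, +, −), so H is negative definite: a local maximum.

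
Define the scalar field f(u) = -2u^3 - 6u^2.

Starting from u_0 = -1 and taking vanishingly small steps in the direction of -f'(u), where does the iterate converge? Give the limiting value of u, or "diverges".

f'(u) = -6u(u + 2), so f'(-1) = 6.
Gradient descent moves in the -f' direction, i.e. u is decreasing.
The nearest critical point in that direction is u = -2, where f'' = 12 > 0 (a local minimum). The iterate converges there.

-2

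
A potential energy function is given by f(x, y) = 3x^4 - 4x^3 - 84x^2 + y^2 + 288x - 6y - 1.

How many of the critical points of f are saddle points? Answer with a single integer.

1

f separates as a function of x plus a function of y, so ∇f=0 decouples.
∂f/∂x = 12(x - 3)(x - 2)(x + 4) = 0 at x ∈ {-4, 2, 3}; ∂f/∂y = 2(y - 3) = 0 at y ∈ {3}.
The Hessian is diagonal: diag(f_xx, f_yy). Second derivatives: f_xx(-4)=504, f_xx(2)=-72, f_xx(3)=84; f_yy(3)=2.
Saddle points occur where the two diagonal entries have opposite signs: (2, 3). Count: 1.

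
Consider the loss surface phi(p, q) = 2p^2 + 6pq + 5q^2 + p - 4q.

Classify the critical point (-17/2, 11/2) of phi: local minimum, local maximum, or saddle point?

The Hessian of phi is constant: H = [[4, 6], [6, 10]].
det(H) = 4·10 − 6² = 4.
det(H) > 0 and tr(H) = 14 > 0, so H is positive definite and the point is a local minimum.

local minimum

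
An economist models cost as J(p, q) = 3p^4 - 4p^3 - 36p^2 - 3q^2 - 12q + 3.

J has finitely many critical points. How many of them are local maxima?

1

J separates as a function of p plus a function of q, so ∇J=0 decouples.
∂J/∂p = 12p(p - 3)(p + 2) = 0 at p ∈ {-2, 0, 3}; ∂J/∂q = -6(q + 2) = 0 at q ∈ {-2}.
The Hessian is diagonal: diag(J_pp, J_qq). Second derivatives: J_pp(-2)=120, J_pp(0)=-72, J_pp(3)=180; J_qq(-2)=-6.
Local maxima occur where both diagonal entries negative: (0, -2). Count: 1.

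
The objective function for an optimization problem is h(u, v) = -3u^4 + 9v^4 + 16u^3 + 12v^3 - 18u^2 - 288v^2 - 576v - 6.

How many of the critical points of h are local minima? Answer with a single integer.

h separates as a function of u plus a function of v, so ∇h=0 decouples.
∂h/∂u = -12u(u - 3)(u - 1) = 0 at u ∈ {0, 1, 3}; ∂h/∂v = 36(v - 4)(v + 1)(v + 4) = 0 at v ∈ {-4, -1, 4}.
The Hessian is diagonal: diag(h_uu, h_vv). Second derivatives: h_uu(0)=-36, h_uu(1)=24, h_uu(3)=-72; h_vv(-4)=864, h_vv(-1)=-540, h_vv(4)=1440.
Local minima occur where both diagonal entries positive: (1, -4), (1, 4). Count: 2.

2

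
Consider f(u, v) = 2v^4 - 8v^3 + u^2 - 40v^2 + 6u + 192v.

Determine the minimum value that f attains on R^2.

-567

f(u,v) separates as P(u) + Q(v), so its minimum is min P + min Q.
P'(u) = 2u + 6 vanishes at u ∈ {-3}; Q'(v) = 8(v - 4)(v - 2)(v + 3) vanishes at v ∈ {-3, 2, 4}.
Local minima of P (where P''>0): P(-3)=-9. Local minima of Q: Q(-3)=-558, Q(4)=128.
So the global minimum of f is P(-3) + Q(-3) = -9 − 558 = -567, attained at (-3, -3).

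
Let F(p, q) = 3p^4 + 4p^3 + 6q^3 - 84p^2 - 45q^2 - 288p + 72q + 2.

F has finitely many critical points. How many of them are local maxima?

F separates as a function of p plus a function of q, so ∇F=0 decouples.
∂F/∂p = 12(p - 4)(p + 2)(p + 3) = 0 at p ∈ {-3, -2, 4}; ∂F/∂q = 18(q - 4)(q - 1) = 0 at q ∈ {1, 4}.
The Hessian is diagonal: diag(F_pp, F_qq). Second derivatives: F_pp(-3)=84, F_pp(-2)=-72, F_pp(4)=504; F_qq(1)=-54, F_qq(4)=54.
Local maxima occur where both diagonal entries negative: (-2, 1). Count: 1.

1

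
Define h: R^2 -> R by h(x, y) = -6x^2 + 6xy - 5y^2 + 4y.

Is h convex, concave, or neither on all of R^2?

concave

h is quadratic, so its Hessian is the constant matrix H = [[-12, 6], [6, -10]].
det(H) = 84, tr(H) = -22.
det(H) > 0 and tr(H) < 0, so H is negative definite everywhere: concave.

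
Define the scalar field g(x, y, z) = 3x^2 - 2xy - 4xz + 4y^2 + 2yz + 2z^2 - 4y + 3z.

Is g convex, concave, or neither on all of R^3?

convex

g is quadratic, so its Hessian is the constant matrix H = [[6, -2, -4], [-2, 8, 2], [-4, 2, 4]].
Leading principal minors: 6, 44, 56.
All positive ⇒ H ≻ 0 ⇒ convex.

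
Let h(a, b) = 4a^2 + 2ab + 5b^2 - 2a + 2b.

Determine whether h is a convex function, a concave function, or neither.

h is quadratic, so its Hessian is the constant matrix H = [[8, 2], [2, 10]].
det(H) = 76, tr(H) = 18.
det(H) > 0 and tr(H) > 0, so H is positive definite everywhere: convex.

convex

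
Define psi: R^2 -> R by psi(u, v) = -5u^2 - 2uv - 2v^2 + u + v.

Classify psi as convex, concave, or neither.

concave

psi is quadratic, so its Hessian is the constant matrix H = [[-10, -2], [-2, -4]].
det(H) = 36, tr(H) = -14.
det(H) > 0 and tr(H) < 0, so H is negative definite everywhere: concave.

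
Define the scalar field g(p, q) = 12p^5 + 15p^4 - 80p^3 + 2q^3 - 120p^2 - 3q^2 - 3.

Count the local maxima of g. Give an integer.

2

g separates as a function of p plus a function of q, so ∇g=0 decouples.
∂g/∂p = 60p(p - 2)(p + 1)(p + 2) = 0 at p ∈ {-2, -1, 0, 2}; ∂g/∂q = 6q(q - 1) = 0 at q ∈ {0, 1}.
The Hessian is diagonal: diag(g_pp, g_qq). Second derivatives: g_pp(-2)=-480, g_pp(-1)=180, g_pp(0)=-240, g_pp(2)=1440; g_qq(0)=-6, g_qq(1)=6.
Local maxima occur where both diagonal entries negative: (-2, 0), (0, 0). Count: 2.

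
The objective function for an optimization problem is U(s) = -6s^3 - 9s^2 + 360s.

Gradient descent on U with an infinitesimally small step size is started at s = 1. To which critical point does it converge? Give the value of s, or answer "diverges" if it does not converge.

-5

U'(s) = -18(s - 4)(s + 5), so U'(1) = 324.
Gradient descent moves in the -U' direction, i.e. s is decreasing.
The nearest critical point in that direction is s = -5, where U'' = 162 > 0 (a local minimum). The iterate converges there.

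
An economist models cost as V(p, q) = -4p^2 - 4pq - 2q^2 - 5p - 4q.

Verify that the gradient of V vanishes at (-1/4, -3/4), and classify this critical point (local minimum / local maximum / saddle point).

∇V = (-8p - 4q - 5, -4p - 4q - 4); substituting (-1/4, -3/4) gives ∇V = (0, 0), so (-1/4, -3/4) is indeed a critical point.
The Hessian of V is constant: H = [[-8, -4], [-4, -4]].
det(H) = (-8)·(-4) − (-4)² = 16.
det(H) > 0 and tr(H) = -12 < 0, so H is negative definite and the point is a local maximum.

local maximum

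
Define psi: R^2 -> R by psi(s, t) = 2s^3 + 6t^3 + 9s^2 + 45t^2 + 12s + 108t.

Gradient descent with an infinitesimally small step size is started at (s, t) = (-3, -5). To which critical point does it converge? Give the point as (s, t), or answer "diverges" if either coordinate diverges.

psi is separable, so gradient descent decouples: s follows -∂psi/∂s, t follows -∂psi/∂t.
∂psi/∂s = 6(s + 1)(s + 2); at s=-3 this is 12, so s decreases.
∂psi/∂t = 18(t + 2)(t + 3); at t=-5 this is 108, so t decreases.
The s-coordinate has no critical point in that direction and runs off to infinity.

diverges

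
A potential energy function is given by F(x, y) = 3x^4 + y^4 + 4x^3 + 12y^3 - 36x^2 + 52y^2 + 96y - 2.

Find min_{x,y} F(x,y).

-255

F(x,y) separates as P(x) + Q(y) − 2, so its minimum is min P + min Q − 2.
P'(x) = 12x(x - 2)(x + 3) vanishes at x ∈ {-3, 0, 2}; Q'(y) = 4(y + 2)(y + 3)(y + 4) vanishes at y ∈ {-4, -3, -2}.
Local minima of P (where P''>0): P(-3)=-189, P(2)=-64. Local minima of Q: Q(-4)=-64, Q(-2)=-64.
So the global minimum of F is P(-3) + Q(-4) − 2 = -189 − 64 − 2 = -255, attained at (-3, -4).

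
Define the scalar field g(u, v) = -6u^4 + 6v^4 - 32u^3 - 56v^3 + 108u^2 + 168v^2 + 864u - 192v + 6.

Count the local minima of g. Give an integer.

g separates as a function of u plus a function of v, so ∇g=0 decouples.
∂g/∂u = -24(u - 3)(u + 3)(u + 4) = 0 at u ∈ {-4, -3, 3}; ∂g/∂v = 24(v - 4)(v - 2)(v - 1) = 0 at v ∈ {1, 2, 4}.
The Hessian is diagonal: diag(g_uu, g_vv). Second derivatives: g_uu(-4)=-168, g_uu(-3)=144, g_uu(3)=-1008; g_vv(1)=72, g_vv(2)=-48, g_vv(4)=144.
Local minima occur where both diagonal entries positive: (-3, 1), (-3, 4). Count: 2.

2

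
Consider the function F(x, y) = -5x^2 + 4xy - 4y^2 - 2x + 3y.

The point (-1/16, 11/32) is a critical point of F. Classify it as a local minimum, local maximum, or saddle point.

local maximum

The Hessian of F is constant: H = [[-10, 4], [4, -8]].
det(H) = (-10)·(-8) − 4² = 64.
det(H) > 0 and tr(H) = -18 < 0, so H is negative definite and the point is a local maximum.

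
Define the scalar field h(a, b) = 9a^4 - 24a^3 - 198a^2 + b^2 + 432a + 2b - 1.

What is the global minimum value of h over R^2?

h(a,b) separates as P(a) + Q(b) − 1, so its minimum is min P + min Q − 1.
P'(a) = 36(a - 4)(a - 1)(a + 3) vanishes at a ∈ {-3, 1, 4}; Q'(b) = 2b + 2 vanishes at b ∈ {-1}.
Local minima of P (where P''>0): P(-3)=-1701, P(4)=-672. Local minima of Q: Q(-1)=-1.
So the global minimum of h is P(-3) + Q(-1) − 1 = -1701 − 1 − 1 = -1703, attained at (-3, -1).

-1703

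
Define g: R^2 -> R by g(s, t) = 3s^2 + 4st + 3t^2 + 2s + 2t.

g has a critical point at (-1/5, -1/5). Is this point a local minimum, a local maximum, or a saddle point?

The Hessian of g is constant: H = [[6, 4], [4, 6]].
det(H) = 6·6 − 4² = 20.
det(H) > 0 and tr(H) = 12 > 0, so H is positive definite and the point is a local minimum.

local minimum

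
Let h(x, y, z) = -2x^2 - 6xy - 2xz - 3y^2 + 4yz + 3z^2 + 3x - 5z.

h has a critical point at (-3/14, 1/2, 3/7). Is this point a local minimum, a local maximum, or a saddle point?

The Hessian is constant: H = [[-4, -6, -2], [-6, -6, 4], [-2, 4, 6]].
Leading principal minors: Δ₁ = -4, Δ₂ = -12, Δ₃ = 112.
The minors fit neither the all-positive nor the alternating-sign pattern, so H is indefinite: a saddle point.

saddle point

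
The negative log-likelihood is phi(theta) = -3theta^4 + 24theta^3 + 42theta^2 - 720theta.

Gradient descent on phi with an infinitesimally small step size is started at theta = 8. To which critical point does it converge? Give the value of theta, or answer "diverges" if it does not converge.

diverges

phi'(theta) = -12(theta - 5)(theta - 4)(theta + 3), so phi'(8) = -1584.
Gradient descent moves in the -phi' direction, i.e. theta is increasing.
There is no critical point above theta=8, and phi' keeps the same sign, so the iterate runs off to +∞.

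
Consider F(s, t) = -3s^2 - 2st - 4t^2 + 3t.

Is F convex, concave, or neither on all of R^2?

concave

F is quadratic, so its Hessian is the constant matrix H = [[-6, -2], [-2, -8]].
det(H) = 44, tr(H) = -14.
det(H) > 0 and tr(H) < 0, so H is negative definite everywhere: concave.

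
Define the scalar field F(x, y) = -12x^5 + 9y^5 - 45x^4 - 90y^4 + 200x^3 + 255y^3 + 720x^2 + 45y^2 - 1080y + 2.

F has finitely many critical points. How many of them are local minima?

F separates as a function of x plus a function of y, so ∇F=0 decouples.
∂F/∂x = -60x(x - 3)(x + 2)(x + 4) = 0 at x ∈ {-4, -2, 0, 3}; ∂F/∂y = 45(y - 4)(y - 3)(y - 2)(y + 1) = 0 at y ∈ {-1, 2, 3, 4}.
The Hessian is diagonal: diag(F_xx, F_yy). Second derivatives: F_xx(-4)=3360, F_xx(-2)=-1200, F_xx(0)=1440, F_xx(3)=-6300; F_yy(-1)=-2700, F_yy(2)=270, F_yy(3)=-180, F_yy(4)=450.
Local minima occur where both diagonal entries positive: (-4, 2), (-4, 4), (0, 2), (0, 4). Count: 4.

4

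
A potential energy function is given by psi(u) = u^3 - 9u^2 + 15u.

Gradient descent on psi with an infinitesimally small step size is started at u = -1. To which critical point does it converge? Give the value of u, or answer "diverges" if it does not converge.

diverges

psi'(u) = 3(u - 5)(u - 1), so psi'(-1) = 36.
Gradient descent moves in the -psi' direction, i.e. u is decreasing.
There is no critical point below u=-1, and psi' keeps the same sign, so the iterate runs off to −∞.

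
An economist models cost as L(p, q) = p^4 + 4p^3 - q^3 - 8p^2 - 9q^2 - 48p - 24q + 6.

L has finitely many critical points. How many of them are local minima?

2

L separates as a function of p plus a function of q, so ∇L=0 decouples.
∂L/∂p = 4(p - 2)(p + 2)(p + 3) = 0 at p ∈ {-3, -2, 2}; ∂L/∂q = -3(q + 2)(q + 4) = 0 at q ∈ {-4, -2}.
The Hessian is diagonal: diag(L_pp, L_qq). Second derivatives: L_pp(-3)=20, L_pp(-2)=-16, L_pp(2)=80; L_qq(-4)=6, L_qq(-2)=-6.
Local minima occur where both diagonal entries positive: (-3, -4), (2, -4). Count: 2.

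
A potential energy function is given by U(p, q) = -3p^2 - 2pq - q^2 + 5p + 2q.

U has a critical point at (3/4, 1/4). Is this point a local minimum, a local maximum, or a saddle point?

The Hessian of U is constant: H = [[-6, -2], [-2, -2]].
det(H) = (-6)·(-2) − (-2)² = 8.
det(H) > 0 and tr(H) = -8 < 0, so H is negative definite and the point is a local maximum.

local maximum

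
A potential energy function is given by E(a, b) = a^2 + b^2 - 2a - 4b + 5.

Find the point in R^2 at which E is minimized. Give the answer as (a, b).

E(a,b) separates as P(a) + Q(b) + 5, so its minimum is min P + min Q + 5.
P'(a) = 2a - 2 vanishes at a ∈ {1}; Q'(b) = 2b - 4 vanishes at b ∈ {2}.
Local minima of P (where P''>0): P(1)=-1. Local minima of Q: Q(2)=-4.
So the global minimum of E is P(1) + Q(2) + 5 = -1 − 4 + 5 = 0, attained at (1, 2).

(1, 2)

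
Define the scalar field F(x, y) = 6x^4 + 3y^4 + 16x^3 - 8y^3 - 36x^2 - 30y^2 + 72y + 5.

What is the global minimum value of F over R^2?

F(x,y) separates as P(x) + Q(y) + 5, so its minimum is min P + min Q + 5.
P'(x) = 24x(x - 1)(x + 3) vanishes at x ∈ {-3, 0, 1}; Q'(y) = 12(y - 3)(y - 1)(y + 2) vanishes at y ∈ {-2, 1, 3}.
Local minima of P (where P''>0): P(-3)=-270, P(1)=-14. Local minima of Q: Q(-2)=-152, Q(3)=-27.
So the global minimum of F is P(-3) + Q(-2) + 5 = -270 − 152 + 5 = -417, attained at (-3, -2).

-417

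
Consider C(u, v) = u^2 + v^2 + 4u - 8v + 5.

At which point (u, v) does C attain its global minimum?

C(u,v) separates as P(u) + Q(v) + 5, so its minimum is min P + min Q + 5.
P'(u) = 2u + 4 vanishes at u ∈ {-2}; Q'(v) = 2v - 8 vanishes at v ∈ {4}.
Local minima of P (where P''>0): P(-2)=-4. Local minima of Q: Q(4)=-16.
So the global minimum of C is P(-2) + Q(4) + 5 = -4 − 16 + 5 = -15, attained at (-2, 4).

(-2, 4)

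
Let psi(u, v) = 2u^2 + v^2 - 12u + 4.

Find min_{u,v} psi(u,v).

-14

psi(u,v) separates as P(u) + Q(v) + 4, so its minimum is min P + min Q + 4.
P'(u) = 4u - 12 vanishes at u ∈ {3}; Q'(v) = 2v vanishes at v ∈ {0}.
Local minima of P (where P''>0): P(3)=-18. Local minima of Q: Q(0)=0.
So the global minimum of psi is P(3) + Q(0) + 4 = -18 + 0 + 4 = -14, attained at (3, 0).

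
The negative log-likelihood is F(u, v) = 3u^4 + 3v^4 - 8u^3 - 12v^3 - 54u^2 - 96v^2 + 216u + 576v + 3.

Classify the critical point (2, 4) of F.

saddle point

The mixed partial ∂²F/∂u∂v is 0, so the Hessian at any point is diag(F_uu, F_vv) = diag(12(3u^2 - 4u - 9), 12(3v^2 - 6v - 16)).
At (2, 4): H = diag(-60, 96).
The eigenvalues have opposite signs, so H is indefinite: a saddle point.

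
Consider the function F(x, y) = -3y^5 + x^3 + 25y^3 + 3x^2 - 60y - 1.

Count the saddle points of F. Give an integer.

4

F separates as a function of x plus a function of y, so ∇F=0 decouples.
∂F/∂x = 3x(x + 2) = 0 at x ∈ {-2, 0}; ∂F/∂y = -15(y - 2)(y - 1)(y + 1)(y + 2) = 0 at y ∈ {-2, -1, 1, 2}.
The Hessian is diagonal: diag(F_xx, F_yy). Second derivatives: F_xx(-2)=-6, F_xx(0)=6; F_yy(-2)=180, F_yy(-1)=-90, F_yy(1)=90, F_yy(2)=-180.
Saddle points occur where the two diagonal entries have opposite signs: (-2, -2), (-2, 1), (0, -1), (0, 2). Count: 4.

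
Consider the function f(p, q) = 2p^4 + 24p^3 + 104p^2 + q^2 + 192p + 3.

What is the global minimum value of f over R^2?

f(p,q) separates as A(p) + B(q) + 3, so its minimum is min A + min B + 3.
A'(p) = 8(p + 2)(p + 3)(p + 4) vanishes at p ∈ {-4, -3, -2}; B'(q) = 2q vanishes at q ∈ {0}.
Local minima of A (where A''>0): A(-4)=-128, A(-2)=-128. Local minima of B: B(0)=0.
So the global minimum of f is A(-4) + B(0) + 3 = -128 + 0 + 3 = -125, attained at (-4, 0).

-125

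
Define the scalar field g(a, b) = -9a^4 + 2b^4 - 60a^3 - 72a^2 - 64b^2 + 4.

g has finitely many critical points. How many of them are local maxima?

2

g separates as a function of a plus a function of b, so ∇g=0 decouples.
∂g/∂a = -36a(a + 1)(a + 4) = 0 at a ∈ {-4, -1, 0}; ∂g/∂b = 8b(b - 4)(b + 4) = 0 at b ∈ {-4, 0, 4}.
The Hessian is diagonal: diag(g_aa, g_bb). Second derivatives: g_aa(-4)=-432, g_aa(-1)=108, g_aa(0)=-144; g_bb(-4)=256, g_bb(0)=-128, g_bb(4)=256.
Local maxima occur where both diagonal entries negative: (-4, 0), (0, 0). Count: 2.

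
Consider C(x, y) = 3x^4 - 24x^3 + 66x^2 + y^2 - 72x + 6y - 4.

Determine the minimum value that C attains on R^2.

-40

C(x,y) separates as P(x) + Q(y) − 4, so its minimum is min P + min Q − 4.
P'(x) = 12(x - 3)(x - 2)(x - 1) vanishes at x ∈ {1, 2, 3}; Q'(y) = 2y + 6 vanishes at y ∈ {-3}.
Local minima of P (where P''>0): P(1)=-27, P(3)=-27. Local minima of Q: Q(-3)=-9.
So the global minimum of C is P(1) + Q(-3) − 4 = -27 − 9 − 4 = -40, attained at (1, -3).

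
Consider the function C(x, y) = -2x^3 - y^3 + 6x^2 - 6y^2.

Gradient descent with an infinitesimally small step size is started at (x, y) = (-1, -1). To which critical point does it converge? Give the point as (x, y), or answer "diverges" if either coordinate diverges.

C is separable, so gradient descent decouples: x follows -∂C/∂x, y follows -∂C/∂y.
∂C/∂x = -6x(x - 2); at x=-1 this is -18, so x increases.
∂C/∂y = -3y(y + 4); at y=-1 this is 9, so y decreases.
x converges to its nearest critical value 0 (a local min of the x-part); y converges to -4. The iterate converges to (0, -4).

(0, -4)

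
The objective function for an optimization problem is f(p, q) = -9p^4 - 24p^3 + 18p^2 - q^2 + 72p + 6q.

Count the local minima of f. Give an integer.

f separates as a function of p plus a function of q, so ∇f=0 decouples.
∂f/∂p = -36(p - 1)(p + 1)(p + 2) = 0 at p ∈ {-2, -1, 1}; ∂f/∂q = -2(q - 3) = 0 at q ∈ {3}.
The Hessian is diagonal: diag(f_pp, f_qq). Second derivatives: f_pp(-2)=-108, f_pp(-1)=72, f_pp(1)=-216; f_qq(3)=-2.
Local minima occur where both diagonal entries positive: none. Count: 0.

0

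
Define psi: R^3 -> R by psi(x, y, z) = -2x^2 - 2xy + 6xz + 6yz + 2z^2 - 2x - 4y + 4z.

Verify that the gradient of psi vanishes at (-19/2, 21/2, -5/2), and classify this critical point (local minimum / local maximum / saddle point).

saddle point

∇psi = (-4x - 2y + 6z - 2, -2x + 6z - 4, 6x + 6y + 4z + 4); substituting (-19/2, 21/2, -5/2) gives ∇psi = (0, 0, 0), so (-19/2, 21/2, -5/2) is indeed a critical point.
The Hessian is constant: H = [[-4, -2, 6], [-2, 0, 6], [6, 6, 4]].
Leading principal minors: Δ₁ = -4, Δ₂ = -4, Δ₃ = -16.
The minors fit neither the all-positive nor the alternating-sign pattern, so H is indefinite: a saddle point.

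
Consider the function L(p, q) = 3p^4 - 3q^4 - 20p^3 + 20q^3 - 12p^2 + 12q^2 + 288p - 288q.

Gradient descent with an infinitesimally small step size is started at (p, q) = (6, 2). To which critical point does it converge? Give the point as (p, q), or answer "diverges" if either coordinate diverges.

L is separable, so gradient descent decouples: p follows -∂L/∂p, q follows -∂L/∂q.
∂L/∂p = 12(p - 4)(p - 3)(p + 2); at p=6 this is 576, so p decreases.
∂L/∂q = -12(q - 4)(q - 3)(q + 2); at q=2 this is -96, so q increases.
p converges to its nearest critical value 4 (a local min of the p-part); q converges to 3. The iterate converges to (4, 3).

(4, 3)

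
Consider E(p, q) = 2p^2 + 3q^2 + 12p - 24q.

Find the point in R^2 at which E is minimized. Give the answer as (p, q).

E(p,q) separates as A(p) + B(q), so its minimum is min A + min B.
A'(p) = 4p + 12 vanishes at p ∈ {-3}; B'(q) = 6q - 24 vanishes at q ∈ {4}.
Local minima of A (where A''>0): A(-3)=-18. Local minima of B: B(4)=-48.
So the global minimum of E is A(-3) + B(4) = -18 − 48 = -66, attained at (-3, 4).

(-3, 4)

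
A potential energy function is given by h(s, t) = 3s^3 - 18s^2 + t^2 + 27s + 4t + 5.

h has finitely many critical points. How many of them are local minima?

1

h separates as a function of s plus a function of t, so ∇h=0 decouples.
∂h/∂s = 9(s - 3)(s - 1) = 0 at s ∈ {1, 3}; ∂h/∂t = 2(t + 2) = 0 at t ∈ {-2}.
The Hessian is diagonal: diag(h_ss, h_tt). Second derivatives: h_ss(1)=-18, h_ss(3)=18; h_tt(-2)=2.
Local minima occur where both diagonal entries positive: (3, -2). Count: 1.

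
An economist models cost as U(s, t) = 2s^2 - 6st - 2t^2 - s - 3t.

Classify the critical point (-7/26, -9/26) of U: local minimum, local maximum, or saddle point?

saddle point

The Hessian of U is constant: H = [[4, -6], [-6, -4]].
det(H) = 4·(-4) − (-6)² = -52.
Since det(H) < 0, H is indefinite and the critical point is a saddle point.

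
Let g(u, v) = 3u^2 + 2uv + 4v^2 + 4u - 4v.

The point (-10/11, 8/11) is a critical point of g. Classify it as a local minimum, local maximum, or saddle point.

The Hessian of g is constant: H = [[6, 2], [2, 8]].
det(H) = 6·8 − 2² = 44.
det(H) > 0 and tr(H) = 14 > 0, so H is positive definite and the point is a local minimum.

local minimum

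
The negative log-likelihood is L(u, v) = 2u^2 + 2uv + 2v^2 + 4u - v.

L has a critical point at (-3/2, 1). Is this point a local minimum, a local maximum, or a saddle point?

local minimum

The Hessian of L is constant: H = [[4, 2], [2, 4]].
det(H) = 4·4 − 2² = 12.
det(H) > 0 and tr(H) = 8 > 0, so H is positive definite and the point is a local minimum.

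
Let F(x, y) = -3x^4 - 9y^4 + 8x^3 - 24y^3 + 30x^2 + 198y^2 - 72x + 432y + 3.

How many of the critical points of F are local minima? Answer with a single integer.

1

F separates as a function of x plus a function of y, so ∇F=0 decouples.
∂F/∂x = -12(x - 3)(x - 1)(x + 2) = 0 at x ∈ {-2, 1, 3}; ∂F/∂y = -36(y - 3)(y + 1)(y + 4) = 0 at y ∈ {-4, -1, 3}.
The Hessian is diagonal: diag(F_xx, F_yy). Second derivatives: F_xx(-2)=-180, F_xx(1)=72, F_xx(3)=-120; F_yy(-4)=-756, F_yy(-1)=432, F_yy(3)=-1008.
Local minima occur where both diagonal entries positive: (1, -1). Count: 1.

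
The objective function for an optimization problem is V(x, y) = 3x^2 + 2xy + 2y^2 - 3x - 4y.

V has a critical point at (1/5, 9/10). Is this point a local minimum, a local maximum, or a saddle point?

local minimum

The Hessian of V is constant: H = [[6, 2], [2, 4]].
det(H) = 6·4 − 2² = 20.
det(H) > 0 and tr(H) = 10 > 0, so H is positive definite and the point is a local minimum.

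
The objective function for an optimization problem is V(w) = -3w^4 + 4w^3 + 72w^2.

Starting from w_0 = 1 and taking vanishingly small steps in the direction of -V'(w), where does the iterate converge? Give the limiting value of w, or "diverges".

V'(w) = -12w(w - 4)(w + 3), so V'(1) = 144.
Gradient descent moves in the -V' direction, i.e. w is decreasing.
The nearest critical point in that direction is w = 0, where V'' = 144 > 0 (a local minimum). The iterate converges there.

0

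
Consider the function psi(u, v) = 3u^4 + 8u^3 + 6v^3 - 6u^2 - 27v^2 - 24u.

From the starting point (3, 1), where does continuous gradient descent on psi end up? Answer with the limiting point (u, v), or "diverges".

(1, 3)

psi is separable, so gradient descent decouples: u follows -∂psi/∂u, v follows -∂psi/∂v.
∂psi/∂u = 12(u - 1)(u + 1)(u + 2); at u=3 this is 480, so u decreases.
∂psi/∂v = 18v(v - 3); at v=1 this is -36, so v increases.
u converges to its nearest critical value 1 (a local min of the u-part); v converges to 3. The iterate converges to (1, 3).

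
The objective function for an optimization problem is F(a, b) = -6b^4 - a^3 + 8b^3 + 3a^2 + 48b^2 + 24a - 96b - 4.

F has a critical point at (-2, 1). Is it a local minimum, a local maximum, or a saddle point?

The mixed partial ∂²F/∂a∂b is 0, so the Hessian at any point is diag(F_aa, F_bb) = diag(6(-a + 1), 24(-3b^2 + 2b + 4)).
At (-2, 1): H = diag(18, 72).
Both eigenvalues are positive, so H is positive definite: a local minimum.

local minimum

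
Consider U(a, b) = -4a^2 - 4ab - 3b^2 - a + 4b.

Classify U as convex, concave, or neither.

concave

U is quadratic, so its Hessian is the constant matrix H = [[-8, -4], [-4, -6]].
det(H) = 32, tr(H) = -14.
det(H) > 0 and tr(H) < 0, so H is negative definite everywhere: concave.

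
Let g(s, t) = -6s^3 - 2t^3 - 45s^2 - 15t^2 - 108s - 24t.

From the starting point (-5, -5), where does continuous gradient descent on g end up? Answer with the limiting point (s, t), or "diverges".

(-3, -4)

g is separable, so gradient descent decouples: s follows -∂g/∂s, t follows -∂g/∂t.
∂g/∂s = -18(s + 2)(s + 3); at s=-5 this is -108, so s increases.
∂g/∂t = -6(t + 1)(t + 4); at t=-5 this is -24, so t increases.
s converges to its nearest critical value -3 (a local min of the s-part); t converges to -4. The iterate converges to (-3, -4).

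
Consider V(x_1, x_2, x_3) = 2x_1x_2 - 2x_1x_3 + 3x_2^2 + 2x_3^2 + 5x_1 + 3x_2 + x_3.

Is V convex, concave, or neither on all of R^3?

V is quadratic, so its Hessian is the constant matrix H = [[0, 2, -2], [2, 6, 0], [-2, 0, 4]].
Leading principal minors: 0, -4, -40.
Neither pattern holds ⇒ H is indefinite ⇒ neither convex nor concave.

neither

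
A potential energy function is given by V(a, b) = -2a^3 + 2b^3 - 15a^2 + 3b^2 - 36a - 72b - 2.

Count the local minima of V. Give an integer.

V separates as a function of a plus a function of b, so ∇V=0 decouples.
∂V/∂a = -6(a + 2)(a + 3) = 0 at a ∈ {-3, -2}; ∂V/∂b = 6(b - 3)(b + 4) = 0 at b ∈ {-4, 3}.
The Hessian is diagonal: diag(V_aa, V_bb). Second derivatives: V_aa(-3)=6, V_aa(-2)=-6; V_bb(-4)=-42, V_bb(3)=42.
Local minima occur where both diagonal entries positive: (-3, 3). Count: 1.

1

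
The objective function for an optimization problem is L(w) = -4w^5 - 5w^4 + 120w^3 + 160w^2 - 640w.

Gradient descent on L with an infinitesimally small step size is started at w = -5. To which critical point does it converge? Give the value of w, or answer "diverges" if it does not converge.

L'(w) = -20(w - 4)(w - 1)(w + 2)(w + 4), so L'(-5) = -3240.
Gradient descent moves in the -L' direction, i.e. w is increasing.
The nearest critical point in that direction is w = -4, where L'' = 1600 > 0 (a local minimum). The iterate converges there.

-4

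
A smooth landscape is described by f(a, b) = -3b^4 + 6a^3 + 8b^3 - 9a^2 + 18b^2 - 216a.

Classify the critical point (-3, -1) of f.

The mixed partial ∂²f/∂a∂b is 0, so the Hessian at any point is diag(f_aa, f_bb) = diag(18(2a - 1), 12(-3b^2 + 4b + 3)).
At (-3, -1): H = diag(-126, -48).
Both eigenvalues are negative, so H is negative definite: a local maximum.

local maximum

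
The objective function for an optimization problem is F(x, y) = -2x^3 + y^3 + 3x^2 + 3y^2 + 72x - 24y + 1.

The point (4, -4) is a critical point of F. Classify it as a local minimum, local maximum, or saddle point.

The mixed partial ∂²F/∂x∂y is 0, so the Hessian at any point is diag(F_xx, F_yy) = diag(6(-2x + 1), 6(y + 1)).
At (4, -4): H = diag(-42, -18).
Both eigenvalues are negative, so H is negative definite: a local maximum.

local maximum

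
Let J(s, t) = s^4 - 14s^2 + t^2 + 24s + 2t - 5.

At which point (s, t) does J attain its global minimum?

(-3, -1)

J(s,t) separates as P(s) + Q(t) − 5, so its minimum is min P + min Q − 5.
P'(s) = 4(s - 2)(s - 1)(s + 3) vanishes at s ∈ {-3, 1, 2}; Q'(t) = 2(t + 1) vanishes at t ∈ {-1}.
Local minima of P (where P''>0): P(-3)=-117, P(2)=8. Local minima of Q: Q(-1)=-1.
So the global minimum of J is P(-3) + Q(-1) − 5 = -117 − 1 − 5 = -123, attained at (-3, -1).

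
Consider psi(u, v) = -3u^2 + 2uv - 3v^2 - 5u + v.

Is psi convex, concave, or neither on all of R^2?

psi is quadratic, so its Hessian is the constant matrix H = [[-6, 2], [2, -6]].
det(H) = 32, tr(H) = -12.
det(H) > 0 and tr(H) < 0, so H is negative definite everywhere: concave.

concave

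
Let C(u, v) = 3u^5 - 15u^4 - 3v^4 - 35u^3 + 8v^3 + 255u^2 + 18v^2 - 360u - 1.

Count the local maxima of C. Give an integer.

C separates as a function of u plus a function of v, so ∇C=0 decouples.
∂C/∂u = 15(u - 4)(u - 2)(u - 1)(u + 3) = 0 at u ∈ {-3, 1, 2, 4}; ∂C/∂v = -12v(v - 3)(v + 1) = 0 at v ∈ {-1, 0, 3}.
The Hessian is diagonal: diag(C_uu, C_vv). Second derivatives: C_uu(-3)=-2100, C_uu(1)=180, C_uu(2)=-150, C_uu(4)=630; C_vv(-1)=-48, C_vv(0)=36, C_vv(3)=-144.
Local maxima occur where both diagonal entries negative: (-3, -1), (-3, 3), (2, -1), (2, 3). Count: 4.

4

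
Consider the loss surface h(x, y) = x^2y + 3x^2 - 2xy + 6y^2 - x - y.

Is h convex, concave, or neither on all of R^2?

neither

The term x^2y is cubic, so the Hessian is not constant.
∂²h/∂x² = 2y + 6, which takes both signs as y varies (negative for sufficiently negative y). A diagonal entry of the Hessian changing sign means the Hessian is neither positive- nor negative-semidefinite on all of R^2.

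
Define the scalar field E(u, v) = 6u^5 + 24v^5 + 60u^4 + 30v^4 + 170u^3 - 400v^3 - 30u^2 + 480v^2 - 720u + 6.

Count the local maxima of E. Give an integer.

E separates as a function of u plus a function of v, so ∇E=0 decouples.
∂E/∂u = 30(u - 1)(u + 2)(u + 3)(u + 4) = 0 at u ∈ {-4, -3, -2, 1}; ∂E/∂v = 120v(v - 2)(v - 1)(v + 4) = 0 at v ∈ {-4, 0, 1, 2}.
The Hessian is diagonal: diag(E_uu, E_vv). Second derivatives: E_uu(-4)=-300, E_uu(-3)=120, E_uu(-2)=-180, E_uu(1)=1800; E_vv(-4)=-14400, E_vv(0)=960, E_vv(1)=-600, E_vv(2)=1440.
Local maxima occur where both diagonal entries negative: (-4, -4), (-4, 1), (-2, -4), (-2, 1). Count: 4.

4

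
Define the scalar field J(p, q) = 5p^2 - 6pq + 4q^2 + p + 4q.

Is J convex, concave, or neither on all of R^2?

convex

J is quadratic, so its Hessian is the constant matrix H = [[10, -6], [-6, 8]].
det(H) = 44, tr(H) = 18.
det(H) > 0 and tr(H) > 0, so H is positive definite everywhere: convex.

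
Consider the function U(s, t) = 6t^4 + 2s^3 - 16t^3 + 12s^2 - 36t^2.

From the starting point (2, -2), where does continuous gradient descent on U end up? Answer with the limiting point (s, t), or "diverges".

(0, -1)

U is separable, so gradient descent decouples: s follows -∂U/∂s, t follows -∂U/∂t.
∂U/∂s = 6s(s + 4); at s=2 this is 72, so s decreases.
∂U/∂t = 24t(t - 3)(t + 1); at t=-2 this is -240, so t increases.
s converges to its nearest critical value 0 (a local min of the s-part); t converges to -1. The iterate converges to (0, -1).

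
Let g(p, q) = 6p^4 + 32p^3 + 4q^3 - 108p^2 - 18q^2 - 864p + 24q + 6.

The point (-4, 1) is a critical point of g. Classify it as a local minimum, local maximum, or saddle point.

saddle point

The mixed partial ∂²g/∂p∂q is 0, so the Hessian at any point is diag(g_pp, g_qq) = diag(24(3p^2 + 8p - 9), 12(2q - 3)).
At (-4, 1): H = diag(168, -12).
The eigenvalues have opposite signs, so H is indefinite: a saddle point.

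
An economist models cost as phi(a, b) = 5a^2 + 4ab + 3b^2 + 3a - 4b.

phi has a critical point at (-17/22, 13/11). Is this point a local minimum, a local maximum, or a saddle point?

local minimum

The Hessian of phi is constant: H = [[10, 4], [4, 6]].
det(H) = 10·6 − 4² = 44.
det(H) > 0 and tr(H) = 16 > 0, so H is positive definite and the point is a local minimum.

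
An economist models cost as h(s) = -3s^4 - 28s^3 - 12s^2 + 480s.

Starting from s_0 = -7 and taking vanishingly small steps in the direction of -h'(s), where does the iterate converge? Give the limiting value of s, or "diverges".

h'(s) = -12(s - 2)(s + 4)(s + 5), so h'(-7) = 648.
Gradient descent moves in the -h' direction, i.e. s is decreasing.
There is no critical point below s=-7, and h' keeps the same sign, so the iterate runs off to −∞.

diverges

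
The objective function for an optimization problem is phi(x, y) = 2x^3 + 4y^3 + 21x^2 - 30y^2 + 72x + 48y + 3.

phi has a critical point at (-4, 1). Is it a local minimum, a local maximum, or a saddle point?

local maximum

The mixed partial ∂²phi/∂x∂y is 0, so the Hessian at any point is diag(phi_xx, phi_yy) = diag(6(2x + 7), 12(2y - 5)).
At (-4, 1): H = diag(-6, -36).
Both eigenvalues are negative, so H is negative definite: a local maximum.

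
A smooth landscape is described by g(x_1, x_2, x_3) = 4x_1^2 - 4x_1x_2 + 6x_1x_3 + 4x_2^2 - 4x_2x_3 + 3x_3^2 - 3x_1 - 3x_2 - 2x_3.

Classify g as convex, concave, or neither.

convex

g is quadratic, so its Hessian is the constant matrix H = [[8, -4, 6], [-4, 8, -4], [6, -4, 6]].
Leading principal minors: 8, 48, 64.
All positive ⇒ H ≻ 0 ⇒ convex.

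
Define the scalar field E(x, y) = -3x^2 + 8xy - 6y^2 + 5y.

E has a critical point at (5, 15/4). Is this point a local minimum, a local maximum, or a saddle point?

The Hessian of E is constant: H = [[-6, 8], [8, -12]].
det(H) = (-6)·(-12) − 8² = 8.
det(H) > 0 and tr(H) = -18 < 0, so H is negative definite and the point is a local maximum.

local maximum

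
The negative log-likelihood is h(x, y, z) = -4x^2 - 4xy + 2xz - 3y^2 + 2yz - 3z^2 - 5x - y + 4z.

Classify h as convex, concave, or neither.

concave

h is quadratic, so its Hessian is the constant matrix H = [[-8, -4, 2], [-4, -6, 2], [2, 2, -6]].
Leading principal minors: -8, 32, -168.
Signs alternate −, +, − ⇒ H ≺ 0 ⇒ concave.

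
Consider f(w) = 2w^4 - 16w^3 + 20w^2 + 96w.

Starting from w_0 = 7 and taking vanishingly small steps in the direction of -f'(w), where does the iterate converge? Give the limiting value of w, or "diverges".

4

f'(w) = 8(w - 4)(w - 3)(w + 1), so f'(7) = 768.
Gradient descent moves in the -f' direction, i.e. w is decreasing.
The nearest critical point in that direction is w = 4, where f'' = 40 > 0 (a local minimum). The iterate converges there.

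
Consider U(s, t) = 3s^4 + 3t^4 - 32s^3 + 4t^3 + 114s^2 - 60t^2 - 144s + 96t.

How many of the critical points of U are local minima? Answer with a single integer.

4

U separates as a function of s plus a function of t, so ∇U=0 decouples.
∂U/∂s = 12(s - 4)(s - 3)(s - 1) = 0 at s ∈ {1, 3, 4}; ∂U/∂t = 12(t - 2)(t - 1)(t + 4) = 0 at t ∈ {-4, 1, 2}.
The Hessian is diagonal: diag(U_ss, U_tt). Second derivatives: U_ss(1)=72, U_ss(3)=-24, U_ss(4)=36; U_tt(-4)=360, U_tt(1)=-60, U_tt(2)=72.
Local minima occur where both diagonal entries positive: (1, -4), (1, 2), (4, -4), (4, 2). Count: 4.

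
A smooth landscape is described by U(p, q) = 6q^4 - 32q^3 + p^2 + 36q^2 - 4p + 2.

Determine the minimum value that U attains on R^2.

U(p,q) separates as A(p) + B(q) + 2, so its minimum is min A + min B + 2.
A'(p) = 2p - 4 vanishes at p ∈ {2}; B'(q) = 24q(q - 3)(q - 1) vanishes at q ∈ {0, 1, 3}.
Local minima of A (where A''>0): A(2)=-4. Local minima of B: B(0)=0, B(3)=-54.
So the global minimum of U is A(2) + B(3) + 2 = -4 − 54 + 2 = -56, attained at (2, 3).

-56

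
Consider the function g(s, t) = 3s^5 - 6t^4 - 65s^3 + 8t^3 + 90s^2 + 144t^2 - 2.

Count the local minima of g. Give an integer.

2

g separates as a function of s plus a function of t, so ∇g=0 decouples.
∂g/∂s = 15s(s - 3)(s - 1)(s + 4) = 0 at s ∈ {-4, 0, 1, 3}; ∂g/∂t = -24t(t - 4)(t + 3) = 0 at t ∈ {-3, 0, 4}.
The Hessian is diagonal: diag(g_ss, g_tt). Second derivatives: g_ss(-4)=-2100, g_ss(0)=180, g_ss(1)=-150, g_ss(3)=630; g_tt(-3)=-504, g_tt(0)=288, g_tt(4)=-672.
Local minima occur where both diagonal entries positive: (0, 0), (3, 0). Count: 2.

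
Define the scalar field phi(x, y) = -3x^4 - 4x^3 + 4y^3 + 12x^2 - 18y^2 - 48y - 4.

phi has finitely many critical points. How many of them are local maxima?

2

phi separates as a function of x plus a function of y, so ∇phi=0 decouples.
∂phi/∂x = -12x(x - 1)(x + 2) = 0 at x ∈ {-2, 0, 1}; ∂phi/∂y = 12(y - 4)(y + 1) = 0 at y ∈ {-1, 4}.
The Hessian is diagonal: diag(phi_xx, phi_yy). Second derivatives: phi_xx(-2)=-72, phi_xx(0)=24, phi_xx(1)=-36; phi_yy(-1)=-60, phi_yy(4)=60.
Local maxima occur where both diagonal entries negative: (-2, -1), (1, -1). Count: 2.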